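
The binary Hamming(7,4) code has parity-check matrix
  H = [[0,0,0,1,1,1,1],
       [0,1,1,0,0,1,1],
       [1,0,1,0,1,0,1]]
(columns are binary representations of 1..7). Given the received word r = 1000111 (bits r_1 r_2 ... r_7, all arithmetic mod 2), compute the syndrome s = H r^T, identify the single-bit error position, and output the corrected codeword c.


s = (1, 0, 1)^T, error position = 5, corrected codeword c = 1000011

Compute s = H r^T mod 2 one row at a time:
  s_1 = 0 + 1 + 1 + 1 = 3 ≡ 1 (mod 2).
  s_2 = 0 + 0 + 1 + 1 = 2 ≡ 0 (mod 2).
  s_3 = 1 + 0 + 1 + 1 = 3 ≡ 1 (mod 2).
s = (1, 0, 1)^T — this equals column 5 of H (binary 101), so error is at position 5.
Correct: flip bit 5 of r = 1000111 to get c = 1000011.


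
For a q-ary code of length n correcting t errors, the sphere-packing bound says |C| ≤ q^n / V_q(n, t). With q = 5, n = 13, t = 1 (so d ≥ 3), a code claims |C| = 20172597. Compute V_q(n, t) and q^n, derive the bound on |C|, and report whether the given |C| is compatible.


V_q(n, t) = 53, q^n = 1220703125, Hamming bound = 23032134, |C| = 20172597 ≤ bound (satisfied).

Step 1: Compute V_q(n, t) = Σ_{j=0}^1 C(n, j) (q−1)^j.
  j = 0: C(13,0)·(4)^0 = 1·1 = 1.
  j = 1: C(13,1)·(4)^1 = 13·4 = 52.
  V_q(n, t) = 1 + 52 = 53.
Step 2: q^n = 5^13 = 1220703125.
Step 3: Hamming bound ⌊q^n / V_q(n,t)⌋ = ⌊1220703125/53⌋ = 23032134.
Step 4: Compare |C| = 20172597 to 23032134: satisfied.
The claimed |C| lies below the Hamming bound.


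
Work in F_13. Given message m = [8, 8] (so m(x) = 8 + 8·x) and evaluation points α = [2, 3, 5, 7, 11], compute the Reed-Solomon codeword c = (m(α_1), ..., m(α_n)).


c = [11, 6, 9, 12, 5]

Message polynomial: m(x) = 8 + 8·x (mod 13).
For each evaluation point α_i, compute m(α_i) mod 13:
  α_1 = 2: Horner steps 8 → 11, so m(2) = 11.
  α_2 = 3: Horner steps 8 → 6, so m(3) = 6.
  α_3 = 5: Horner steps 8 → 9, so m(5) = 9.
  α_4 = 7: Horner steps 8 → 12, so m(7) = 12.
  α_5 = 11: Horner steps 8 → 5, so m(11) = 5.
Codeword c = [11, 6, 9, 12, 5] ∈ F_13^5.


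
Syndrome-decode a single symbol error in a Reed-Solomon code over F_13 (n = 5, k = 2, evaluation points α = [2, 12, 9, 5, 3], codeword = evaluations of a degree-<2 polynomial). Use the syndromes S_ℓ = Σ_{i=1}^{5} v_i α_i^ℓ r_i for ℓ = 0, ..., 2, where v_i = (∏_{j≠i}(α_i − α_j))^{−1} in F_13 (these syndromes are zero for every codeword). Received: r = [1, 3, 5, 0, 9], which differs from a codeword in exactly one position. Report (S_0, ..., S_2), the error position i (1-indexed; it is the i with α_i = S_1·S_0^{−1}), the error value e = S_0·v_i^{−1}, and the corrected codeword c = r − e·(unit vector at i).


S = (12, 8, 1), error at position 4, error magnitude e = 1, c = [1, 3, 5, 12, 9].

Step 1: column multipliers v_i = (∏_{j≠i}(α_i − α_j))^{−1} mod 13.
  i = 1 (α = 2): (2−12)(2−9)(2−5)(2−3) = (−10)·(−7)·(−3)·(−1) = 210 ≡ 2, so v_1 = 2^{−1} = 7 (mod 13).
  i = 2 (α = 12): (12−2)(12−9)(12−5)(12−3) = 10·3·7·9 = 1890 ≡ 5, so v_2 = 5^{−1} = 8 (mod 13).
  i = 3 (α = 9): (9−2)(9−12)(9−5)(9−3) = 7·(−3)·4·6 = −504 ≡ 3, so v_3 = 3^{−1} = 9 (mod 13).
  i = 4 (α = 5): (5−2)(5−12)(5−9)(5−3) = 3·(−7)·(−4)·2 = 168 ≡ 12, so v_4 = 12^{−1} = 12 (mod 13).
  i = 5 (α = 3): (3−2)(3−12)(3−9)(3−5) = 1·(−9)·(−6)·(−2) = −108 ≡ 9, so v_5 = 9^{−1} = 3 (mod 13).
  v = [7, 8, 9, 12, 3].
Step 2: syndromes of r = [1, 3, 5, 0, 9] (all sums mod 13).
  S_0 = Σ v_i r_i = 7·1 + 8·3 + 9·5 + 12·0 + 3·9 = 103 ≡ 12.
  S_1 = Σ v_i α_i r_i = 7·2·1 + 8·12·3 + 9·9·5 + 12·5·0 + 3·3·9 = 788 ≡ 8.
  α_i^2 mod 13 = [4, 1, 3, 12, 9].
  S_2 = Σ v_i α_i^2 r_i = 7·4·1 + 8·1·3 + 9·3·5 + 12·12·0 + 3·9·9 = 430 ≡ 1.
  S = (12, 8, 1) ≠ 0, so r is not a codeword (an error is present).
Step 3: locate the error. For a single error e at position i, S_ℓ = v_i·e·α_i^ℓ, so α_err = S_1/S_0.
  S_0^{−1} = 12^{−1} = 12 (mod 13), so α_err = 8·12 = 96 ≡ 5 = α_4. Error position i = 4.
  Consistency check: S_2/S_1 = 1·5 = 5 ≡ 5 = α_err ✓ (single-error assumption holds).
Step 4: error magnitude e = S_0/v_4 = S_0·∏_{j≠4}(α_4 − α_j) = 12·12 = 144 ≡ 1 (mod 13).
Step 5: correct position 4: c_4 = r_4 − e = 0 − 1 ≡ 12 (mod 13). Hence c = [1, 3, 5, 12, 9].
  Check: interpolating c through the α_i gives m(x) = 11 + 8·x (degree < 2) with m(α_i) = c_i for every i, so c is indeed a codeword.


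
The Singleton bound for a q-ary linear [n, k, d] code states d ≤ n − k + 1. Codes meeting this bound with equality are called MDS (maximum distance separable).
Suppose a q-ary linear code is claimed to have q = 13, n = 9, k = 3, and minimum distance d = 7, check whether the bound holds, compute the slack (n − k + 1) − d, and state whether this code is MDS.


Singleton RHS = n − k + 1 = 7, slack = 0, bound satisfied, MDS.

Singleton bound: d ≤ n − k + 1.
Here n = 9, k = 3, so n − k + 1 = 7.
Given d = 7, check d ≤ 7: YES.
Slack = (n − k + 1) − d = 0.
The code is MDS (slack = 0).
Description: the claimed parameters are [9, 3, 7]_13; such a code would be MDS (meets Singleton bound).


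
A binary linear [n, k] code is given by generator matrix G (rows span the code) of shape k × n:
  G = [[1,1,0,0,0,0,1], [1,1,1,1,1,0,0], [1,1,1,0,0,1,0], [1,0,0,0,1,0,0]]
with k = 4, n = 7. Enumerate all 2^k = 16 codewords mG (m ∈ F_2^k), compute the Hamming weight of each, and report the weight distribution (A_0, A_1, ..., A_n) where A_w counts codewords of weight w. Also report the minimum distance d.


Weight distribution: A_0 = 1, A_2 = 1, A_3 = 6, A_4 = 5, A_5 = 2, A_6 = 1. Minimum distance d = 2.

Enumerate all 2^4 = 16 messages m ∈ F_2^4.
For each, compute codeword c = mG in F_2^7, then tally its weight.
  m = 0000 → c = 0000000, weight = 0.
  m = 1000 → c = 1100001, weight = 3.
  m = 0100 → c = 1111100, weight = 5.
  m = 1100 → c = 0011101, weight = 4.
  m = 0010 → c = 1110010, weight = 4.
  m = 1010 → c = 0010011, weight = 3.
  m = 0110 → c = 0001110, weight = 3.
  m = 1110 → c = 1101111, weight = 6.
  m = 0001 → c = 1000100, weight = 2.
  m = 1001 → c = 0100101, weight = 3.
  m = 0101 → c = 0111000, weight = 3.
  m = 1101 → c = 1011001, weight = 4.
  m = 0011 → c = 0110110, weight = 4.
  m = 1011 → c = 1010111, weight = 5.
  m = 0111 → c = 1001010, weight = 3.
  m = 1111 → c = 0101011, weight = 4.
Tally weights:
  weight 0: 1 codewords.
  weight 2: 1 codewords.
  weight 3: 6 codewords.
  weight 4: 5 codewords.
  weight 5: 2 codewords.
  weight 6: 1 codewords.
Minimum distance d = smallest w > 0 with A_w > 0 = 2.
Sanity: Σ A_w = 16 = 2^4 = 16 ✓.


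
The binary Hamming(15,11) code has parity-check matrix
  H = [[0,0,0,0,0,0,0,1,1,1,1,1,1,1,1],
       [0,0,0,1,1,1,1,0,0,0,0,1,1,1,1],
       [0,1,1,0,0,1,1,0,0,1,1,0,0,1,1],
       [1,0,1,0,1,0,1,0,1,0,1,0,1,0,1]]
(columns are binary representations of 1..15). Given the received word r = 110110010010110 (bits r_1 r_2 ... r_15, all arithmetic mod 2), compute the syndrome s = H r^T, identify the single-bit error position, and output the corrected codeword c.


s = (0, 0, 1, 0)^T, error position = 2, corrected codeword c = 100110010010110

Compute s = H r^T mod 2 one row at a time:
  s_1 = 1 + 0 + 0 + 1 + 0 + 1 + 1 + 0 = 4 ≡ 0 (mod 2).
  s_2 = 1 + 1 + 0 + 0 + 0 + 1 + 1 + 0 = 4 ≡ 0 (mod 2).
  s_3 = 1 + 0 + 0 + 0 + 0 + 1 + 1 + 0 = 3 ≡ 1 (mod 2).
  s_4 = 1 + 0 + 1 + 0 + 0 + 1 + 1 + 0 = 4 ≡ 0 (mod 2).
s = (0, 0, 1, 0)^T — this equals column 2 of H (binary 0010), so error is at position 2.
Correct: flip bit 2 of r = 110110010010110 to get c = 100110010010110.


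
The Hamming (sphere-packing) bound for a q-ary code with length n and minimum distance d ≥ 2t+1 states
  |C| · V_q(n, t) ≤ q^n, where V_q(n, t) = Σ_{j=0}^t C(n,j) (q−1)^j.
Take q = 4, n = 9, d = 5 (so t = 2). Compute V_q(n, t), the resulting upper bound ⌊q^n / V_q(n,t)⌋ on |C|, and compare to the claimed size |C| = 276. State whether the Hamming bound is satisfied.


V_q(n, t) = 352, q^n = 262144, Hamming bound = 744, |C| = 276 ≤ bound (satisfied).

Step 1: Compute V_q(n, t) = Σ_{j=0}^2 C(n, j) (q−1)^j.
  j = 0: C(9,0)·(3)^0 = 1·1 = 1.
  j = 1: C(9,1)·(3)^1 = 9·3 = 27.
  j = 2: C(9,2)·(3)^2 = 36·9 = 324.
  V_q(n, t) = 1 + 27 + 324 = 352.
Step 2: q^n = 4^9 = 262144.
Step 3: Hamming bound ⌊q^n / V_q(n,t)⌋ = ⌊262144/352⌋ = 744.
Step 4: Compare |C| = 276 to 744: satisfied.
The claimed |C| lies below the Hamming bound.


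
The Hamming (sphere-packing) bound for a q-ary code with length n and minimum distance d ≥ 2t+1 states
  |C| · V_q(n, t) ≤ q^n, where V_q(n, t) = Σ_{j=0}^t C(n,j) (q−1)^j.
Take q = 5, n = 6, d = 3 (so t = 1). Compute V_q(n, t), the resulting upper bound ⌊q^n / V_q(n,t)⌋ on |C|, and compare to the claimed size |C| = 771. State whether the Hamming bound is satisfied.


V_q(n, t) = 25, q^n = 15625, Hamming bound = 625, |C| = 771 > bound (violated).

Step 1: Compute V_q(n, t) = Σ_{j=0}^1 C(n, j) (q−1)^j.
  j = 0: C(6,0)·(4)^0 = 1·1 = 1.
  j = 1: C(6,1)·(4)^1 = 6·4 = 24.
  V_q(n, t) = 1 + 24 = 25.
Step 2: q^n = 5^6 = 15625.
Step 3: Hamming bound ⌊q^n / V_q(n,t)⌋ = ⌊15625/25⌋ = 625.
Step 4: Compare |C| = 771 to 625: violated.
The claimed |C| lies above the Hamming bound, so no 5-ary code of length 6 with d ≥ 3 can have 771 codewords.


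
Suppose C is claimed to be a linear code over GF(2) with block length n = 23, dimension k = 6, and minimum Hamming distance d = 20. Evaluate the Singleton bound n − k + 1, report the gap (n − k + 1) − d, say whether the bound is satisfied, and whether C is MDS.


Singleton RHS = n − k + 1 = 18, slack = -2, bound violated (no such code; not MDS).

Singleton bound: d ≤ n − k + 1.
Here n = 23, k = 6, so n − k + 1 = 18.
Given d = 20, check d ≤ 18: NO.
Slack = (n − k + 1) − d = -2.
The slack is negative: d = 20 exceeds n − k + 1 = 18 by 2, so the Singleton bound is violated and no linear [23, 6, 20]_2 code can exist. In particular it is not MDS (MDS requires d = n − k + 1 exactly).
Description: the claimed parameters are [23, 6, 20]_2; such a code would be impossible (violates the Singleton bound).


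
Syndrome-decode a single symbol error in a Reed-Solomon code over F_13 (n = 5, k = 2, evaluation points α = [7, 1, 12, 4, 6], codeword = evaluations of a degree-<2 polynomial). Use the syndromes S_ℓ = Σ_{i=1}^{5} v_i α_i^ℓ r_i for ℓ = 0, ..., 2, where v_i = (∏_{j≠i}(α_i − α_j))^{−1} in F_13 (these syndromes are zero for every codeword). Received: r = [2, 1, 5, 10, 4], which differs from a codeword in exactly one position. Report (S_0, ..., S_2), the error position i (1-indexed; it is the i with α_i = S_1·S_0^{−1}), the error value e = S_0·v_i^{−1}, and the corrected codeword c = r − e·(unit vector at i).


S = (11, 5, 7), error at position 4, error magnitude e = 2, c = [2, 1, 5, 8, 4].

Step 1: column multipliers v_i = (∏_{j≠i}(α_i − α_j))^{−1} mod 13.
  i = 1 (α = 7): (7−1)(7−12)(7−4)(7−6) = 6·(−5)·3·1 = −90 ≡ 1, so v_1 = 1^{−1} = 1 (mod 13).
  i = 2 (α = 1): (1−7)(1−12)(1−4)(1−6) = (−6)·(−11)·(−3)·(−5) = 990 ≡ 2, so v_2 = 2^{−1} = 7 (mod 13).
  i = 3 (α = 12): (12−7)(12−1)(12−4)(12−6) = 5·11·8·6 = 2640 ≡ 1, so v_3 = 1^{−1} = 1 (mod 13).
  i = 4 (α = 4): (4−7)(4−1)(4−12)(4−6) = (−3)·3·(−8)·(−2) = −144 ≡ 12, so v_4 = 12^{−1} = 12 (mod 13).
  i = 5 (α = 6): (6−7)(6−1)(6−12)(6−4) = (−1)·5·(−6)·2 = 60 ≡ 8, so v_5 = 8^{−1} = 5 (mod 13).
  v = [1, 7, 1, 12, 5].
Step 2: syndromes of r = [2, 1, 5, 10, 4] (all sums mod 13).
  S_0 = Σ v_i r_i = 1·2 + 7·1 + 1·5 + 12·10 + 5·4 = 154 ≡ 11.
  S_1 = Σ v_i α_i r_i = 1·7·2 + 7·1·1 + 1·12·5 + 12·4·10 + 5·6·4 = 681 ≡ 5.
  α_i^2 mod 13 = [10, 1, 1, 3, 10].
  S_2 = Σ v_i α_i^2 r_i = 1·10·2 + 7·1·1 + 1·1·5 + 12·3·10 + 5·10·4 = 592 ≡ 7.
  S = (11, 5, 7) ≠ 0, so r is not a codeword (an error is present).
Step 3: locate the error. For a single error e at position i, S_ℓ = v_i·e·α_i^ℓ, so α_err = S_1/S_0.
  S_0^{−1} = 11^{−1} = 6 (mod 13), so α_err = 5·6 = 30 ≡ 4 = α_4. Error position i = 4.
  Consistency check: S_2/S_1 = 7·8 = 56 ≡ 4 = α_err ✓ (single-error assumption holds).
Step 4: error magnitude e = S_0/v_4 = S_0·∏_{j≠4}(α_4 − α_j) = 11·12 = 132 ≡ 2 (mod 13).
Step 5: correct position 4: c_4 = r_4 − e = 10 − 2 ≡ 8 (mod 13). Hence c = [2, 1, 5, 8, 4].
  Check: interpolating c through the α_i gives m(x) = 3 + 11·x (degree < 2) with m(α_i) = c_i for every i, so c is indeed a codeword.


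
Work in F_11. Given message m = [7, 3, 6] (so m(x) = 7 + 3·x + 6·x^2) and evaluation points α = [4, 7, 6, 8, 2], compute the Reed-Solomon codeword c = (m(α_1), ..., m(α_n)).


c = [5, 3, 10, 8, 4]

Message polynomial: m(x) = 7 + 3·x + 6·x^2 (mod 11).
For each evaluation point α_i, compute m(α_i) mod 11:
  α_1 = 4: Horner steps 6 → 5 → 5, so m(4) = 5.
  α_2 = 7: Horner steps 6 → 1 → 3, so m(7) = 3.
  α_3 = 6: Horner steps 6 → 6 → 10, so m(6) = 10.
  α_4 = 8: Horner steps 6 → 7 → 8, so m(8) = 8.
  α_5 = 2: Horner steps 6 → 4 → 4, so m(2) = 4.
Codeword c = [5, 3, 10, 8, 4] ∈ F_11^5.


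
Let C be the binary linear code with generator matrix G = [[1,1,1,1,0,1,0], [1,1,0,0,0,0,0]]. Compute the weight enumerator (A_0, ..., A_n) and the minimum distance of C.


Weight distribution: A_0 = 1, A_2 = 1, A_3 = 1, A_5 = 1. Minimum distance d = 2.

Enumerate all 2^2 = 4 messages m ∈ F_2^2.
For each, compute codeword c = mG in F_2^7, then tally its weight.
  m = 00 → c = 0000000, weight = 0.
  m = 10 → c = 1111010, weight = 5.
  m = 01 → c = 1100000, weight = 2.
  m = 11 → c = 0011010, weight = 3.
Tally weights:
  weight 0: 1 codewords.
  weight 2: 1 codewords.
  weight 3: 1 codewords.
  weight 5: 1 codewords.
Minimum distance d = smallest w > 0 with A_w > 0 = 2.
Sanity: Σ A_w = 4 = 2^2 = 4 ✓.


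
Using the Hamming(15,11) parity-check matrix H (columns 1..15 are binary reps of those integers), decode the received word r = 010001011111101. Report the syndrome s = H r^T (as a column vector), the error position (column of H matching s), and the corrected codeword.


s = (1, 0, 1, 0)^T, error position = 10, corrected codeword c = 010001011011101

Compute s = H r^T mod 2 one row at a time:
  s_1 = 1 + 1 + 1 + 1 + 1 + 1 + 0 + 1 = 7 ≡ 1 (mod 2).
  s_2 = 0 + 0 + 1 + 0 + 1 + 1 + 0 + 1 = 4 ≡ 0 (mod 2).
  s_3 = 1 + 0 + 1 + 0 + 1 + 1 + 0 + 1 = 5 ≡ 1 (mod 2).
  s_4 = 0 + 0 + 0 + 0 + 1 + 1 + 1 + 1 = 4 ≡ 0 (mod 2).
s = (1, 0, 1, 0)^T — this equals column 10 of H (binary 1010), so error is at position 10.
Correct: flip bit 10 of r = 010001011111101 to get c = 010001011011101.


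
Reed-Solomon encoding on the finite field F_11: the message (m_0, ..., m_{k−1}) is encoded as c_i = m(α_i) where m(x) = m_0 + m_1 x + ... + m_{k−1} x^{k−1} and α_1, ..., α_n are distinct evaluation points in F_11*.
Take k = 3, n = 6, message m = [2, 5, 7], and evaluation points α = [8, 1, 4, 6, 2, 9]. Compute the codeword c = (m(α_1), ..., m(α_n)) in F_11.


c = [6, 3, 2, 9, 7, 9]

Message polynomial: m(x) = 2 + 5·x + 7·x^2 (mod 11).
For each evaluation point α_i, compute m(α_i) mod 11:
  α_1 = 8: Horner steps 7 → 6 → 6, so m(8) = 6.
  α_2 = 1: Horner steps 7 → 1 → 3, so m(1) = 3.
  α_3 = 4: Horner steps 7 → 0 → 2, so m(4) = 2.
  α_4 = 6: Horner steps 7 → 3 → 9, so m(6) = 9.
  α_5 = 2: Horner steps 7 → 8 → 7, so m(2) = 7.
  α_6 = 9: Horner steps 7 → 2 → 9, so m(9) = 9.
Codeword c = [6, 3, 2, 9, 7, 9] ∈ F_11^6.


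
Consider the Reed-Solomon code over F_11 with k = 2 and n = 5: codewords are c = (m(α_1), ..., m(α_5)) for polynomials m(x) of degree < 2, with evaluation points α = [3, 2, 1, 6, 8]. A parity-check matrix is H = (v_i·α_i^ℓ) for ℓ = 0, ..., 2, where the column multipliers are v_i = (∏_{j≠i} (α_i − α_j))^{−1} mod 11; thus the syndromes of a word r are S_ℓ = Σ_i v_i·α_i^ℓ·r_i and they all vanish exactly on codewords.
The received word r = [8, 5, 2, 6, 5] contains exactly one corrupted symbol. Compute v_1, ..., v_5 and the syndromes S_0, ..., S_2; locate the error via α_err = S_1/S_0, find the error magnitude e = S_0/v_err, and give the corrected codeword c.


S = (2, 5, 7), error at position 5, error magnitude e = 4, c = [8, 5, 2, 6, 1].

Step 1: column multipliers v_i = (∏_{j≠i}(α_i − α_j))^{−1} mod 11.
  i = 1 (α = 3): (3−2)(3−1)(3−6)(3−8) = 1·2·(−3)·(−5) = 30 ≡ 8, so v_1 = 8^{−1} = 7 (mod 11).
  i = 2 (α = 2): (2−3)(2−1)(2−6)(2−8) = (−1)·1·(−4)·(−6) = −24 ≡ 9, so v_2 = 9^{−1} = 5 (mod 11).
  i = 3 (α = 1): (1−3)(1−2)(1−6)(1−8) = (−2)·(−1)·(−5)·(−7) = 70 ≡ 4, so v_3 = 4^{−1} = 3 (mod 11).
  i = 4 (α = 6): (6−3)(6−2)(6−1)(6−8) = 3·4·5·(−2) = −120 ≡ 1, so v_4 = 1^{−1} = 1 (mod 11).
  i = 5 (α = 8): (8−3)(8−2)(8−1)(8−6) = 5·6·7·2 = 420 ≡ 2, so v_5 = 2^{−1} = 6 (mod 11).
  v = [7, 5, 3, 1, 6].
Step 2: syndromes of r = [8, 5, 2, 6, 5] (all sums mod 11).
  S_0 = Σ v_i r_i = 7·8 + 5·5 + 3·2 + 1·6 + 6·5 = 123 ≡ 2.
  S_1 = Σ v_i α_i r_i = 7·3·8 + 5·2·5 + 3·1·2 + 1·6·6 + 6·8·5 = 500 ≡ 5.
  α_i^2 mod 11 = [9, 4, 1, 3, 9].
  S_2 = Σ v_i α_i^2 r_i = 7·9·8 + 5·4·5 + 3·1·2 + 1·3·6 + 6·9·5 = 898 ≡ 7.
  S = (2, 5, 7) ≠ 0, so r is not a codeword (an error is present).
Step 3: locate the error. For a single error e at position i, S_ℓ = v_i·e·α_i^ℓ, so α_err = S_1/S_0.
  S_0^{−1} = 2^{−1} = 6 (mod 11), so α_err = 5·6 = 30 ≡ 8 = α_5. Error position i = 5.
  Consistency check: S_2/S_1 = 7·9 = 63 ≡ 8 = α_err ✓ (single-error assumption holds).
Step 4: error magnitude e = S_0/v_5 = S_0·∏_{j≠5}(α_5 − α_j) = 2·2 = 4 ≡ 4 (mod 11).
Step 5: correct position 5: c_5 = r_5 − e = 5 − 4 ≡ 1 (mod 11). Hence c = [8, 5, 2, 6, 1].
  Check: interpolating c through the α_i gives m(x) = 10 + 3·x (degree < 2) with m(α_i) = c_i for every i, so c is indeed a codeword.


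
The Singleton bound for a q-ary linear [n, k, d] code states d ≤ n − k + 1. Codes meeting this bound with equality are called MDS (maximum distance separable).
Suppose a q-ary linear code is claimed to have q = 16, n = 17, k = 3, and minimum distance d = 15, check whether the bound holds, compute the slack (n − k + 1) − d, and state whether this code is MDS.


Singleton RHS = n − k + 1 = 15, slack = 0, bound satisfied, MDS.

Singleton bound: d ≤ n − k + 1.
Here n = 17, k = 3, so n − k + 1 = 15.
Given d = 15, check d ≤ 15: YES.
Slack = (n − k + 1) − d = 0.
The code is MDS (slack = 0).
Description: the claimed parameters are [17, 3, 15]_16; such a code would be MDS (meets Singleton bound).


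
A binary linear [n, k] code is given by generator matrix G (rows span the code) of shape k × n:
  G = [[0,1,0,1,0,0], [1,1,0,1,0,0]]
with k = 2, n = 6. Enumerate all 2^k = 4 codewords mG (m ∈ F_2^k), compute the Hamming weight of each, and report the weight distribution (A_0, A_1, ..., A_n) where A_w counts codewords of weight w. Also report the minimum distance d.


Weight distribution: A_0 = 1, A_1 = 1, A_2 = 1, A_3 = 1. Minimum distance d = 1.

Enumerate all 2^2 = 4 messages m ∈ F_2^2.
For each, compute codeword c = mG in F_2^6, then tally its weight.
  m = 00 → c = 000000, weight = 0.
  m = 10 → c = 010100, weight = 2.
  m = 01 → c = 110100, weight = 3.
  m = 11 → c = 100000, weight = 1.
Tally weights:
  weight 0: 1 codewords.
  weight 1: 1 codewords.
  weight 2: 1 codewords.
  weight 3: 1 codewords.
Minimum distance d = smallest w > 0 with A_w > 0 = 1.
Sanity: Σ A_w = 4 = 2^2 = 4 ✓.


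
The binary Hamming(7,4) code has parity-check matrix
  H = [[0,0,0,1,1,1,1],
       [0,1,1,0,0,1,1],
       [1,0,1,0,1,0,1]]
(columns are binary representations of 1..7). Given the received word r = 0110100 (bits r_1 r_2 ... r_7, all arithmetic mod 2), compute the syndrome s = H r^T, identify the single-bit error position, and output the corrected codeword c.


s = (1, 0, 0)^T, error position = 4, corrected codeword c = 0111100

Compute s = H r^T mod 2 one row at a time:
  s_1 = 0 + 1 + 0 + 0 = 1 ≡ 1 (mod 2).
  s_2 = 1 + 1 + 0 + 0 = 2 ≡ 0 (mod 2).
  s_3 = 0 + 1 + 1 + 0 = 2 ≡ 0 (mod 2).
s = (1, 0, 0)^T — this equals column 4 of H (binary 100), so error is at position 4.
Correct: flip bit 4 of r = 0110100 to get c = 0111100.


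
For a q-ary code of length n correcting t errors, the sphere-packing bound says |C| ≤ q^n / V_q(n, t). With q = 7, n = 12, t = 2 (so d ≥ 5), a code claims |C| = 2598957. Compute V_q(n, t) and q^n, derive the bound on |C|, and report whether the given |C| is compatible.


V_q(n, t) = 2449, q^n = 13841287201, Hamming bound = 5651811, |C| = 2598957 ≤ bound (satisfied).

Step 1: Compute V_q(n, t) = Σ_{j=0}^2 C(n, j) (q−1)^j.
  j = 0: C(12,0)·(6)^0 = 1·1 = 1.
  j = 1: C(12,1)·(6)^1 = 12·6 = 72.
  j = 2: C(12,2)·(6)^2 = 66·36 = 2376.
  V_q(n, t) = 1 + 72 + 2376 = 2449.
Step 2: q^n = 7^12 = 13841287201.
Step 3: Hamming bound ⌊q^n / V_q(n,t)⌋ = ⌊13841287201/2449⌋ = 5651811.
Step 4: Compare |C| = 2598957 to 5651811: satisfied.
The claimed |C| lies below the Hamming bound.


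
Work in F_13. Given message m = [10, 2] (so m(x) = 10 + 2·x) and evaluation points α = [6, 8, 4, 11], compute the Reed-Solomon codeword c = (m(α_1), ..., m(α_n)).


c = [9, 0, 5, 6]

Message polynomial: m(x) = 10 + 2·x (mod 13).
For each evaluation point α_i, compute m(α_i) mod 13:
  α_1 = 6: Horner steps 2 → 9, so m(6) = 9.
  α_2 = 8: Horner steps 2 → 0, so m(8) = 0.
  α_3 = 4: Horner steps 2 → 5, so m(4) = 5.
  α_4 = 11: Horner steps 2 → 6, so m(11) = 6.
Codeword c = [9, 0, 5, 6] ∈ F_13^4.


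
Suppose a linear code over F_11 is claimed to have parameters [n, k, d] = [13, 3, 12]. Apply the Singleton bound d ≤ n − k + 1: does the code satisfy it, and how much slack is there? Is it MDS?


Singleton RHS = n − k + 1 = 11, slack = -1, bound violated (no such code; not MDS).

Singleton bound: d ≤ n − k + 1.
Here n = 13, k = 3, so n − k + 1 = 11.
Given d = 12, check d ≤ 11: NO.
Slack = (n − k + 1) − d = -1.
The slack is negative: d = 12 exceeds n − k + 1 = 11 by 1, so the Singleton bound is violated and no linear [13, 3, 12]_11 code can exist. In particular it is not MDS (MDS requires d = n − k + 1 exactly).
Description: the claimed parameters are [13, 3, 12]_11; such a code would be impossible (violates the Singleton bound).


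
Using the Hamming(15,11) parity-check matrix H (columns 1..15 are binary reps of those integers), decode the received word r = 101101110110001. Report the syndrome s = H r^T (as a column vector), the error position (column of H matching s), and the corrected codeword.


s = (0, 0, 0, 1)^T, error position = 1, corrected codeword c = 001101110110001

Compute s = H r^T mod 2 one row at a time:
  s_1 = 1 + 0 + 1 + 1 + 0 + 0 + 0 + 1 = 4 ≡ 0 (mod 2).
  s_2 = 1 + 0 + 1 + 1 + 0 + 0 + 0 + 1 = 4 ≡ 0 (mod 2).
  s_3 = 0 + 1 + 1 + 1 + 1 + 1 + 0 + 1 = 6 ≡ 0 (mod 2).
  s_4 = 1 + 1 + 0 + 1 + 0 + 1 + 0 + 1 = 5 ≡ 1 (mod 2).
s = (0, 0, 0, 1)^T — this equals column 1 of H (binary 0001), so error is at position 1.
Correct: flip bit 1 of r = 101101110110001 to get c = 001101110110001.


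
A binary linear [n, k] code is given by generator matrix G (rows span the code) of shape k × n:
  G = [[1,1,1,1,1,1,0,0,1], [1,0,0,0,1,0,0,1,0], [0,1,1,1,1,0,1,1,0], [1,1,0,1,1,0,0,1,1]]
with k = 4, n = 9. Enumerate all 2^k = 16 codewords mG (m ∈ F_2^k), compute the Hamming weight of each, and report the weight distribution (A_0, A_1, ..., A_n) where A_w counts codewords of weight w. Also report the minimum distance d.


Weight distribution: A_0 = 1, A_3 = 3, A_4 = 3, A_5 = 4, A_6 = 4, A_7 = 1. Minimum distance d = 3.

Enumerate all 2^4 = 16 messages m ∈ F_2^4.
For each, compute codeword c = mG in F_2^9, then tally its weight.
  m = 0000 → c = 000000000, weight = 0.
  m = 1000 → c = 111111001, weight = 7.
  m = 0100 → c = 100010010, weight = 3.
  m = 1100 → c = 011101011, weight = 6.
  m = 0010 → c = 011110110, weight = 6.
  m = 1010 → c = 100001111, weight = 5.
  m = 0110 → c = 111100100, weight = 5.
  m = 1110 → c = 000011101, weight = 4.
  m = 0001 → c = 110110011, weight = 6.
  m = 1001 → c = 001001010, weight = 3.
  m = 0101 → c = 010100001, weight = 3.
  m = 1101 → c = 101011000, weight = 4.
  m = 0011 → c = 101000101, weight = 4.
  m = 1011 → c = 010111100, weight = 5.
  m = 0111 → c = 001010111, weight = 5.
  m = 1111 → c = 110101110, weight = 6.
Tally weights:
  weight 0: 1 codewords.
  weight 3: 3 codewords.
  weight 4: 3 codewords.
  weight 5: 4 codewords.
  weight 6: 4 codewords.
  weight 7: 1 codewords.
Minimum distance d = smallest w > 0 with A_w > 0 = 3.
Sanity: Σ A_w = 16 = 2^4 = 16 ✓.


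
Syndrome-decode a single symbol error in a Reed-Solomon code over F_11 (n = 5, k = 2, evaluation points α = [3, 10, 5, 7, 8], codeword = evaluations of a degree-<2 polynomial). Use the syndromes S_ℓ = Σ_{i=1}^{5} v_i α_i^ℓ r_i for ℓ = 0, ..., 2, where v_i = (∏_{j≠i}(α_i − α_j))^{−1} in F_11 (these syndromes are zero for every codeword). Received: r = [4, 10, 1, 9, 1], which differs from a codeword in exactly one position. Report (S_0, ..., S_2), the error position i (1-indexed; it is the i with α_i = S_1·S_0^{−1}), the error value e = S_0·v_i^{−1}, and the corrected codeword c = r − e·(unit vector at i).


S = (7, 1, 8), error at position 5, error magnitude e = 10, c = [4, 10, 1, 9, 2].

Step 1: column multipliers v_i = (∏_{j≠i}(α_i − α_j))^{−1} mod 11.
  i = 1 (α = 3): (3−10)(3−5)(3−7)(3−8) = (−7)·(−2)·(−4)·(−5) = 280 ≡ 5, so v_1 = 5^{−1} = 9 (mod 11).
  i = 2 (α = 10): (10−3)(10−5)(10−7)(10−8) = 7·5·3·2 = 210 ≡ 1, so v_2 = 1^{−1} = 1 (mod 11).
  i = 3 (α = 5): (5−3)(5−10)(5−7)(5−8) = 2·(−5)·(−2)·(−3) = −60 ≡ 6, so v_3 = 6^{−1} = 2 (mod 11).
  i = 4 (α = 7): (7−3)(7−10)(7−5)(7−8) = 4·(−3)·2·(−1) = 24 ≡ 2, so v_4 = 2^{−1} = 6 (mod 11).
  i = 5 (α = 8): (8−3)(8−10)(8−5)(8−7) = 5·(−2)·3·1 = −30 ≡ 3, so v_5 = 3^{−1} = 4 (mod 11).
  v = [9, 1, 2, 6, 4].
Step 2: syndromes of r = [4, 10, 1, 9, 1] (all sums mod 11).
  S_0 = Σ v_i r_i = 9·4 + 1·10 + 2·1 + 6·9 + 4·1 = 106 ≡ 7.
  S_1 = Σ v_i α_i r_i = 9·3·4 + 1·10·10 + 2·5·1 + 6·7·9 + 4·8·1 = 628 ≡ 1.
  α_i^2 mod 11 = [9, 1, 3, 5, 9].
  S_2 = Σ v_i α_i^2 r_i = 9·9·4 + 1·1·10 + 2·3·1 + 6·5·9 + 4·9·1 = 646 ≡ 8.
  S = (7, 1, 8) ≠ 0, so r is not a codeword (an error is present).
Step 3: locate the error. For a single error e at position i, S_ℓ = v_i·e·α_i^ℓ, so α_err = S_1/S_0.
  S_0^{−1} = 7^{−1} = 8 (mod 11), so α_err = 1·8 = 8 ≡ 8 = α_5. Error position i = 5.
  Consistency check: S_2/S_1 = 8·1 = 8 ≡ 8 = α_err ✓ (single-error assumption holds).
Step 4: error magnitude e = S_0/v_5 = S_0·∏_{j≠5}(α_5 − α_j) = 7·3 = 21 ≡ 10 (mod 11).
Step 5: correct position 5: c_5 = r_5 − e = 1 − 10 ≡ 2 (mod 11). Hence c = [4, 10, 1, 9, 2].
  Check: interpolating c through the α_i gives m(x) = 3 + 4·x (degree < 2) with m(α_i) = c_i for every i, so c is indeed a codeword.


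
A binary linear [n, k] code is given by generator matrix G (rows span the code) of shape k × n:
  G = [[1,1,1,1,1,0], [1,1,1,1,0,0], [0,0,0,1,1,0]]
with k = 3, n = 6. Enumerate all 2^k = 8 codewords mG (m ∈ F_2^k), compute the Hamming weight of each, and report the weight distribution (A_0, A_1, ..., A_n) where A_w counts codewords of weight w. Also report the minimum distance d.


Weight distribution: A_0 = 1, A_1 = 2, A_2 = 1, A_3 = 1, A_4 = 2, A_5 = 1. Minimum distance d = 1.

Enumerate all 2^3 = 8 messages m ∈ F_2^3.
For each, compute codeword c = mG in F_2^6, then tally its weight.
  m = 000 → c = 000000, weight = 0.
  m = 100 → c = 111110, weight = 5.
  m = 010 → c = 111100, weight = 4.
  m = 110 → c = 000010, weight = 1.
  m = 001 → c = 000110, weight = 2.
  m = 101 → c = 111000, weight = 3.
  m = 011 → c = 111010, weight = 4.
  m = 111 → c = 000100, weight = 1.
Tally weights:
  weight 0: 1 codewords.
  weight 1: 2 codewords.
  weight 2: 1 codewords.
  weight 3: 1 codewords.
  weight 4: 2 codewords.
  weight 5: 1 codewords.
Minimum distance d = smallest w > 0 with A_w > 0 = 1.
Sanity: Σ A_w = 8 = 2^3 = 8 ✓.


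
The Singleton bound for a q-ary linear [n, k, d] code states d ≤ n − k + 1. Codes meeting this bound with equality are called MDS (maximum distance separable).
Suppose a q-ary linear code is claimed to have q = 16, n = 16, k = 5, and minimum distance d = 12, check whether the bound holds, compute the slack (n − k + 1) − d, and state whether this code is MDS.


Singleton RHS = n − k + 1 = 12, slack = 0, bound satisfied, MDS.

Singleton bound: d ≤ n − k + 1.
Here n = 16, k = 5, so n − k + 1 = 12.
Given d = 12, check d ≤ 12: YES.
Slack = (n − k + 1) − d = 0.
The code is MDS (slack = 0).
Description: the claimed parameters are [16, 5, 12]_16; such a code would be MDS (meets Singleton bound).


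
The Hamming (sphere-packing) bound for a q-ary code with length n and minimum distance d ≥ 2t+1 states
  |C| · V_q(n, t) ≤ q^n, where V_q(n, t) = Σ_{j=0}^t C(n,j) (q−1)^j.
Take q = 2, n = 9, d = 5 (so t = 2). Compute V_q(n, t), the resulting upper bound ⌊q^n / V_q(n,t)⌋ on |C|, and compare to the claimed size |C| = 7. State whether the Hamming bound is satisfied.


V_q(n, t) = 46, q^n = 512, Hamming bound = 11, |C| = 7 ≤ bound (satisfied).

Step 1: Compute V_q(n, t) = Σ_{j=0}^2 C(n, j) (q−1)^j.
  j = 0: C(9,0)·(1)^0 = 1·1 = 1.
  j = 1: C(9,1)·(1)^1 = 9·1 = 9.
  j = 2: C(9,2)·(1)^2 = 36·1 = 36.
  V_q(n, t) = 1 + 9 + 36 = 46.
Step 2: q^n = 2^9 = 512.
Step 3: Hamming bound ⌊q^n / V_q(n,t)⌋ = ⌊512/46⌋ = 11.
Step 4: Compare |C| = 7 to 11: satisfied.
The claimed |C| lies below the Hamming bound.


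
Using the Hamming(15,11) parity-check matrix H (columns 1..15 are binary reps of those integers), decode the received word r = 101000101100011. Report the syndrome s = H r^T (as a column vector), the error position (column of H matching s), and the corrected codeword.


s = (0, 1, 1, 1)^T, error position = 7, corrected codeword c = 101000001100011

Compute s = H r^T mod 2 one row at a time:
  s_1 = 0 + 1 + 1 + 0 + 0 + 0 + 1 + 1 = 4 ≡ 0 (mod 2).
  s_2 = 0 + 0 + 0 + 1 + 0 + 0 + 1 + 1 = 3 ≡ 1 (mod 2).
  s_3 = 0 + 1 + 0 + 1 + 1 + 0 + 1 + 1 = 5 ≡ 1 (mod 2).
  s_4 = 1 + 1 + 0 + 1 + 1 + 0 + 0 + 1 = 5 ≡ 1 (mod 2).
s = (0, 1, 1, 1)^T — this equals column 7 of H (binary 0111), so error is at position 7.
Correct: flip bit 7 of r = 101000101100011 to get c = 101000001100011.


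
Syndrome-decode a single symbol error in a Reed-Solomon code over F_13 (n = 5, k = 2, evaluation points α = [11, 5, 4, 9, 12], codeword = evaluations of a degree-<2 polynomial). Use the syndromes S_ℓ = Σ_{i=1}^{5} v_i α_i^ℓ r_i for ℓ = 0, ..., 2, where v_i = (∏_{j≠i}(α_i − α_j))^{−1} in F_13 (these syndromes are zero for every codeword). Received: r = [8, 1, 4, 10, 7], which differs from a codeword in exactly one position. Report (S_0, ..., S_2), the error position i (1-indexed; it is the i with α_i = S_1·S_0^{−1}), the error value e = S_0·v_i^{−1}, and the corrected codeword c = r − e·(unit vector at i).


S = (4, 3, 12), error at position 3, error magnitude e = 2, c = [8, 1, 2, 10, 7].

Step 1: column multipliers v_i = (∏_{j≠i}(α_i − α_j))^{−1} mod 13.
  i = 1 (α = 11): (11−5)(11−4)(11−9)(11−12) = 6·7·2·(−1) = −84 ≡ 7, so v_1 = 7^{−1} = 2 (mod 13).
  i = 2 (α = 5): (5−11)(5−4)(5−9)(5−12) = (−6)·1·(−4)·(−7) = −168 ≡ 1, so v_2 = 1^{−1} = 1 (mod 13).
  i = 3 (α = 4): (4−11)(4−5)(4−9)(4−12) = (−7)·(−1)·(−5)·(−8) = 280 ≡ 7, so v_3 = 7^{−1} = 2 (mod 13).
  i = 4 (α = 9): (9−11)(9−5)(9−4)(9−12) = (−2)·4·5·(−3) = 120 ≡ 3, so v_4 = 3^{−1} = 9 (mod 13).
  i = 5 (α = 12): (12−11)(12−5)(12−4)(12−9) = 1·7·8·3 = 168 ≡ 12, so v_5 = 12^{−1} = 12 (mod 13).
  v = [2, 1, 2, 9, 12].
Step 2: syndromes of r = [8, 1, 4, 10, 7] (all sums mod 13).
  S_0 = Σ v_i r_i = 2·8 + 1·1 + 2·4 + 9·10 + 12·7 = 199 ≡ 4.
  S_1 = Σ v_i α_i r_i = 2·11·8 + 1·5·1 + 2·4·4 + 9·9·10 + 12·12·7 = 2031 ≡ 3.
  α_i^2 mod 13 = [4, 12, 3, 3, 1].
  S_2 = Σ v_i α_i^2 r_i = 2·4·8 + 1·12·1 + 2·3·4 + 9·3·10 + 12·1·7 = 454 ≡ 12.
  S = (4, 3, 12) ≠ 0, so r is not a codeword (an error is present).
Step 3: locate the error. For a single error e at position i, S_ℓ = v_i·e·α_i^ℓ, so α_err = S_1/S_0.
  S_0^{−1} = 4^{−1} = 10 (mod 13), so α_err = 3·10 = 30 ≡ 4 = α_3. Error position i = 3.
  Consistency check: S_2/S_1 = 12·9 = 108 ≡ 4 = α_err ✓ (single-error assumption holds).
Step 4: error magnitude e = S_0/v_3 = S_0·∏_{j≠3}(α_3 − α_j) = 4·7 = 28 ≡ 2 (mod 13).
Step 5: correct position 3: c_3 = r_3 − e = 4 − 2 ≡ 2 (mod 13). Hence c = [8, 1, 2, 10, 7].
  Check: interpolating c through the α_i gives m(x) = 6 + 12·x (degree < 2) with m(α_i) = c_i for every i, so c is indeed a codeword.


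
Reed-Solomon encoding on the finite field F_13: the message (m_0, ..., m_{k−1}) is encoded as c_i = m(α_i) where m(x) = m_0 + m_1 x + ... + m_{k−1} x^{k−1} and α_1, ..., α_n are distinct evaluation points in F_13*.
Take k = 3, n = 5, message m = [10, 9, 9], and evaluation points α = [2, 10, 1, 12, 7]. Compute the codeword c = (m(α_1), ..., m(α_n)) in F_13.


c = [12, 12, 2, 10, 7]

Message polynomial: m(x) = 10 + 9·x + 9·x^2 (mod 13).
For each evaluation point α_i, compute m(α_i) mod 13:
  α_1 = 2: Horner steps 9 → 1 → 12, so m(2) = 12.
  α_2 = 10: Horner steps 9 → 8 → 12, so m(10) = 12.
  α_3 = 1: Horner steps 9 → 5 → 2, so m(1) = 2.
  α_4 = 12: Horner steps 9 → 0 → 10, so m(12) = 10.
  α_5 = 7: Horner steps 9 → 7 → 7, so m(7) = 7.
Codeword c = [12, 12, 2, 10, 7] ∈ F_13^5.


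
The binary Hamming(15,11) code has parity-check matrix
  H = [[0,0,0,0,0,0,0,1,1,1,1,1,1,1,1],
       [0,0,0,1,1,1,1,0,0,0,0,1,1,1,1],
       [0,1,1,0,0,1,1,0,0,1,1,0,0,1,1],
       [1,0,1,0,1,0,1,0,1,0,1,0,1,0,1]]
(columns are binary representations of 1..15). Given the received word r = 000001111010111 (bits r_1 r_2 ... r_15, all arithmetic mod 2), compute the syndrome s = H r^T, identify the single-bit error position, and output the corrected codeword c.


s = (0, 1, 1, 1)^T, error position = 7, corrected codeword c = 000001011010111

Compute s = H r^T mod 2 one row at a time:
  s_1 = 1 + 1 + 0 + 1 + 0 + 1 + 1 + 1 = 6 ≡ 0 (mod 2).
  s_2 = 0 + 0 + 1 + 1 + 0 + 1 + 1 + 1 = 5 ≡ 1 (mod 2).
  s_3 = 0 + 0 + 1 + 1 + 0 + 1 + 1 + 1 = 5 ≡ 1 (mod 2).
  s_4 = 0 + 0 + 0 + 1 + 1 + 1 + 1 + 1 = 5 ≡ 1 (mod 2).
s = (0, 1, 1, 1)^T — this equals column 7 of H (binary 0111), so error is at position 7.
Correct: flip bit 7 of r = 000001111010111 to get c = 000001011010111.


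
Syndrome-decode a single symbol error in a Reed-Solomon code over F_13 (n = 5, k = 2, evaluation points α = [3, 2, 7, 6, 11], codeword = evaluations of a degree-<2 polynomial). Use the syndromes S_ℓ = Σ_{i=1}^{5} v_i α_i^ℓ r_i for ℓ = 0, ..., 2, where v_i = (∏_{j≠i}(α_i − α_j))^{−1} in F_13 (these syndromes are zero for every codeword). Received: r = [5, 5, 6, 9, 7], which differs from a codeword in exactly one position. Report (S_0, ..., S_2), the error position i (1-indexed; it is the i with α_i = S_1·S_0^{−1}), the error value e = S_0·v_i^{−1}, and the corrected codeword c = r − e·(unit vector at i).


S = (8, 3, 6), error at position 2, error magnitude e = 10, c = [5, 8, 6, 9, 7].

Step 1: column multipliers v_i = (∏_{j≠i}(α_i − α_j))^{−1} mod 13.
  i = 1 (α = 3): (3−2)(3−7)(3−6)(3−11) = 1·(−4)·(−3)·(−8) = −96 ≡ 8, so v_1 = 8^{−1} = 5 (mod 13).
  i = 2 (α = 2): (2−3)(2−7)(2−6)(2−11) = (−1)·(−5)·(−4)·(−9) = 180 ≡ 11, so v_2 = 11^{−1} = 6 (mod 13).
  i = 3 (α = 7): (7−3)(7−2)(7−6)(7−11) = 4·5·1·(−4) = −80 ≡ 11, so v_3 = 11^{−1} = 6 (mod 13).
  i = 4 (α = 6): (6−3)(6−2)(6−7)(6−11) = 3·4·(−1)·(−5) = 60 ≡ 8, so v_4 = 8^{−1} = 5 (mod 13).
  i = 5 (α = 11): (11−3)(11−2)(11−7)(11−6) = 8·9·4·5 = 1440 ≡ 10, so v_5 = 10^{−1} = 4 (mod 13).
  v = [5, 6, 6, 5, 4].
Step 2: syndromes of r = [5, 5, 6, 9, 7] (all sums mod 13).
  S_0 = Σ v_i r_i = 5·5 + 6·5 + 6·6 + 5·9 + 4·7 = 164 ≡ 8.
  S_1 = Σ v_i α_i r_i = 5·3·5 + 6·2·5 + 6·7·6 + 5·6·9 + 4·11·7 = 965 ≡ 3.
  α_i^2 mod 13 = [9, 4, 10, 10, 4].
  S_2 = Σ v_i α_i^2 r_i = 5·9·5 + 6·4·5 + 6·10·6 + 5·10·9 + 4·4·7 = 1267 ≡ 6.
  S = (8, 3, 6) ≠ 0, so r is not a codeword (an error is present).
Step 3: locate the error. For a single error e at position i, S_ℓ = v_i·e·α_i^ℓ, so α_err = S_1/S_0.
  S_0^{−1} = 8^{−1} = 5 (mod 13), so α_err = 3·5 = 15 ≡ 2 = α_2. Error position i = 2.
  Consistency check: S_2/S_1 = 6·9 = 54 ≡ 2 = α_err ✓ (single-error assumption holds).
Step 4: error magnitude e = S_0/v_2 = S_0·∏_{j≠2}(α_2 − α_j) = 8·11 = 88 ≡ 10 (mod 13).
Step 5: correct position 2: c_2 = r_2 − e = 5 − 10 ≡ 8 (mod 13). Hence c = [5, 8, 6, 9, 7].
  Check: interpolating c through the α_i gives m(x) = 1 + 10·x (degree < 2) with m(α_i) = c_i for every i, so c is indeed a codeword.


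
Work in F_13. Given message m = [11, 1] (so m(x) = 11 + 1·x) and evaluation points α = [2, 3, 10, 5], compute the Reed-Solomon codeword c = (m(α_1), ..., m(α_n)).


c = [0, 1, 8, 3]

Message polynomial: m(x) = 11 + 1·x (mod 13).
For each evaluation point α_i, compute m(α_i) mod 13:
  α_1 = 2: Horner steps 1 → 0, so m(2) = 0.
  α_2 = 3: Horner steps 1 → 1, so m(3) = 1.
  α_3 = 10: Horner steps 1 → 8, so m(10) = 8.
  α_4 = 5: Horner steps 1 → 3, so m(5) = 3.
Codeword c = [0, 1, 8, 3] ∈ F_13^4.


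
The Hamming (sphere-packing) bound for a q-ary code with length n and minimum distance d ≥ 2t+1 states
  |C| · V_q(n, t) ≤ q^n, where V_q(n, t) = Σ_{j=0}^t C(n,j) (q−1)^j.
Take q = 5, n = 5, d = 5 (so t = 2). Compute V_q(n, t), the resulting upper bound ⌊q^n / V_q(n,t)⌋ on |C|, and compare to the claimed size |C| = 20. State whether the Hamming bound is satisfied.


V_q(n, t) = 181, q^n = 3125, Hamming bound = 17, |C| = 20 > bound (violated).

Step 1: Compute V_q(n, t) = Σ_{j=0}^2 C(n, j) (q−1)^j.
  j = 0: C(5,0)·(4)^0 = 1·1 = 1.
  j = 1: C(5,1)·(4)^1 = 5·4 = 20.
  j = 2: C(5,2)·(4)^2 = 10·16 = 160.
  V_q(n, t) = 1 + 20 + 160 = 181.
Step 2: q^n = 5^5 = 3125.
Step 3: Hamming bound ⌊q^n / V_q(n,t)⌋ = ⌊3125/181⌋ = 17.
Step 4: Compare |C| = 20 to 17: violated.
The claimed |C| lies above the Hamming bound, so no 5-ary code of length 5 with d ≥ 5 can have 20 codewords.


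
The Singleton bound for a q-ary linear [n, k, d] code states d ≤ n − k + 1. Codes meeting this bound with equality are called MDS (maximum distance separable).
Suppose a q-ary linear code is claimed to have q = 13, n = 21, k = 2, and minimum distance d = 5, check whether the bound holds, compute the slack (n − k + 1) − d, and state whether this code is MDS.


Singleton RHS = n − k + 1 = 20, slack = 15, bound satisfied, not MDS.

Singleton bound: d ≤ n − k + 1.
Here n = 21, k = 2, so n − k + 1 = 20.
Given d = 5, check d ≤ 20: YES.
Slack = (n − k + 1) − d = 15.
The code is NOT MDS (slack = 15 > 0).
Description: the claimed parameters are [21, 2, 5]_13; such a code would be non-MDS.


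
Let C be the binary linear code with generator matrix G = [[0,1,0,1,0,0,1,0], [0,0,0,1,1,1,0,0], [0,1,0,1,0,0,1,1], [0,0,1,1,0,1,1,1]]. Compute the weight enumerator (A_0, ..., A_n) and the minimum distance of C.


Weight distribution: A_0 = 1, A_1 = 1, A_3 = 4, A_4 = 7, A_5 = 3. Minimum distance d = 1.

Enumerate all 2^4 = 16 messages m ∈ F_2^4.
For each, compute codeword c = mG in F_2^8, then tally its weight.
  m = 0000 → c = 00000000, weight = 0.
  m = 1000 → c = 01010010, weight = 3.
  m = 0100 → c = 00011100, weight = 3.
  m = 1100 → c = 01001110, weight = 4.
  m = 0010 → c = 01010011, weight = 4.
  m = 1010 → c = 00000001, weight = 1.
  m = 0110 → c = 01001111, weight = 5.
  m = 1110 → c = 00011101, weight = 4.
  m = 0001 → c = 00110111, weight = 5.
  m = 1001 → c = 01100101, weight = 4.
  m = 0101 → c = 00101011, weight = 4.
  m = 1101 → c = 01111001, weight = 5.
  m = 0011 → c = 01100100, weight = 3.
  m = 1011 → c = 00110110, weight = 4.
  m = 0111 → c = 01111000, weight = 4.
  m = 1111 → c = 00101010, weight = 3.
Tally weights:
  weight 0: 1 codewords.
  weight 1: 1 codewords.
  weight 3: 4 codewords.
  weight 4: 7 codewords.
  weight 5: 3 codewords.
Minimum distance d = smallest w > 0 with A_w > 0 = 1.
Sanity: Σ A_w = 16 = 2^4 = 16 ✓.
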